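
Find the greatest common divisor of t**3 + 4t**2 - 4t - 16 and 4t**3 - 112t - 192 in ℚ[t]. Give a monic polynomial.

t**2 + 6t + 8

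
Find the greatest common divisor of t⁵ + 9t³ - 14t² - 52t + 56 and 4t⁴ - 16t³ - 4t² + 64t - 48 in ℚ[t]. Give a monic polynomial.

t³ - t² - 4t + 4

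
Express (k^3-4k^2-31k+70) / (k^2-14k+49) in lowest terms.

Euclidean algorithm in ℚ[k]:
  k^3-4k^2-31k+70 = (k+10)(k^2-14k+49) + (60k-420)
  k^2-14k+49 = ((1/60)k-7/60)(60k-420) + (0)
Last nonzero remainder: 60k-420. Dividing through by 60 gives the monic gcd k-7.
Cancel k-7 from numerator and denominator to get the reduced form.

(k^2+3k-10)/(k-7)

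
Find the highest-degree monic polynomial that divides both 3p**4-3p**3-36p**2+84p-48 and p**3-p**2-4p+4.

p**2-3p+2

By polynomial division,
  3p**4-3p**3-36p**2+84p-48 = (3p)(p**3-p**2-4p+4) + (-24p**2+72p-48)
  p**3-p**2-4p+4 = (-(1/24)p-1/12)(-24p**2+72p-48) + (0)
Last nonzero remainder: -24p**2+72p-48. Dividing through by -24 gives the monic gcd p**2-3p+2.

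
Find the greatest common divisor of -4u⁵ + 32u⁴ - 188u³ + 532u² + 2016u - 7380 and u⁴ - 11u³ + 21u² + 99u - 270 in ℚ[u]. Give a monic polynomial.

Euclidean algorithm in ℚ[u]:
  -4u⁵ + 32u⁴ - 188u³ + 532u² + 2016u - 7380 = (-4u - 12)(u⁴ - 11u³ + 21u² + 99u - 270) + (-236u³ + 1180u² + 2124u - 10620)
  u⁴ - 11u³ + 21u² + 99u - 270 = (-(1/236)u + 3/118)(-236u³ + 1180u² + 2124u - 10620) + (0)
Last nonzero remainder: -236u³ + 1180u² + 2124u - 10620. Dividing through by -236 gives the monic gcd u³ - 5u² - 9u + 45.

u³ - 5u² - 9u + 45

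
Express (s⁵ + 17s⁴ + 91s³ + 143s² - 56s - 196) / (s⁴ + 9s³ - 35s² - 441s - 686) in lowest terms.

Euclidean algorithm in ℚ[s]:
  s⁵ + 17s⁴ + 91s³ + 143s² - 56s - 196 = (s + 8)(s⁴ + 9s³ - 35s² - 441s - 686) + (54s³ + 864s² + 4158s + 5292)
  s⁴ + 9s³ - 35s² - 441s - 686 = ((1/54)s - 7/54)(54s³ + 864s² + 4158s + 5292) + (0)
Last nonzero remainder: 54s³ + 864s² + 4158s + 5292. Dividing through by 54 gives the monic gcd s³ + 16s² + 77s + 98.
Cancel s³ + 16s² + 77s + 98 from numerator and denominator to get the reduced form.

(s² + s - 2)/(s - 7)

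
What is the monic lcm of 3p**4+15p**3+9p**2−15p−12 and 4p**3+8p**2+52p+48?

p**6+6p**5+20p**4+58p**3+27p**2−64p−48

Apply the Euclidean algorithm:
  3p**4+15p**3+9p**2−15p−12 = ((3/4)p+9/4)(4p**3+8p**2+52p+48) + (−48p**2−168p−120)
  4p**3+8p**2+52p+48 = (−(1/12)p+1/8)(−48p**2−168p−120) + (63p+63)
  −48p**2−168p−120 = (−(16/21)p−40/21)(63p+63) + (0)
Last nonzero remainder: 63p+63. Dividing through by 63 gives the monic gcd p+1.
Then lcm(f, g) = f·g / gcd(f, g); expanding and making the result monic gives the answer.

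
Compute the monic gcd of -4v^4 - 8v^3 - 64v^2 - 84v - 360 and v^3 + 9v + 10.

By polynomial division,
  -4v^4 - 8v^3 - 64v^2 - 84v - 360 = (-4v - 8)(v^3 + 9v + 10) + (-28v^2 + 28v - 280)
  v^3 + 9v + 10 = (-(1/28)v - 1/28)(-28v^2 + 28v - 280) + (0)
Last nonzero remainder: -28v^2 + 28v - 280. Dividing through by -28 gives the monic gcd v^2 - v + 10.

v^2 - v + 10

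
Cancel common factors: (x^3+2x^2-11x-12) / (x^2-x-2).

(x^2+x-12)/(x-2)

Repeated division with remainder:
  x^3+2x^2-11x-12 = (x+3)(x^2-x-2) + (-6x-6)
  x^2-x-2 = (-(1/6)x+1/3)(-6x-6) + (0)
Last nonzero remainder: -6x-6. Dividing through by -6 gives the monic gcd x+1.
Cancel x+1 from numerator and denominator to get the reduced form.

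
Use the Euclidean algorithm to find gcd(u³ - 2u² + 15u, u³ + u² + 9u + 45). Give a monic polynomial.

Euclidean algorithm in ℚ[u]:
  u³ - 2u² + 15u = (u³ + u² + 9u + 45) + (-3u² + 6u - 45)
  u³ + u² + 9u + 45 = (-(1/3)u - 1)(-3u² + 6u - 45) + (0)
Last nonzero remainder: -3u² + 6u - 45. Dividing through by -3 gives the monic gcd u² - 2u + 15.

u² - 2u + 15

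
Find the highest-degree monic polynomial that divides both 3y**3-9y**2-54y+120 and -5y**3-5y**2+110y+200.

Apply the Euclidean algorithm:
  3y**3-9y**2-54y+120 = (-3/5)(-5y**3-5y**2+110y+200) + (-12y**2+12y+240)
  -5y**3-5y**2+110y+200 = ((5/12)y+5/6)(-12y**2+12y+240) + (0)
Last nonzero remainder: -12y**2+12y+240. Dividing through by -12 gives the monic gcd y**2-y-20.

y**2-y-20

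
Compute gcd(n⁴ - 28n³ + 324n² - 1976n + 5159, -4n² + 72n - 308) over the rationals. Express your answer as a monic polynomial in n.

n² - 18n + 77

Euclidean algorithm in ℚ[n]:
  n⁴ - 28n³ + 324n² - 1976n + 5159 = (-(1/4)n² + (5/2)n - 67/4)(-4n² + 72n - 308) + (0)
Last nonzero remainder: -4n² + 72n - 308. Dividing through by -4 gives the monic gcd n² - 18n + 77.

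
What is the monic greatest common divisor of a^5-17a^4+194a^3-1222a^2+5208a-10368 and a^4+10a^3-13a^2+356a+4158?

a^2-8a+54

Repeated division with remainder:
  a^5-17a^4+194a^3-1222a^2+5208a-10368 = (a-27)(a^4+10a^3-13a^2+356a+4158) + (477a^3-1929a^2+10662a+101898)
  a^4+10a^3-13a^2+356a+4158 = ((1/477)a+2233/75843)(477a^3-1929a^2+10662a+101898) + ((542080/25281)a^2-(4336640/25281)a+3252480/2809)
  477a^3-1929a^2+10662a+101898 = ((12059037/542080)a+47705247/542080)((542080/25281)a^2-(4336640/25281)a+3252480/2809) + (0)
Last nonzero remainder: (542080/25281)a^2-(4336640/25281)a+3252480/2809. Dividing through by 542080/25281 gives the monic gcd a^2-8a+54.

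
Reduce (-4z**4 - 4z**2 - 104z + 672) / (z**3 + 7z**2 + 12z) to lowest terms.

(-4z**3 + 16z**2 - 68z + 168)/(z**2 + 3z)

By polynomial division,
  -4z**4 - 4z**2 - 104z + 672 = (-4z + 28)(z**3 + 7z**2 + 12z) + (-152z**2 - 440z + 672)
  z**3 + 7z**2 + 12z = (-(1/152)z - 39/1444)(-152z**2 - 440z + 672) + ((1638/361)z + 6552/361)
  -152z**2 - 440z + 672 = (-(27436/819)z + 1444/39)((1638/361)z + 6552/361) + (0)
Last nonzero remainder: (1638/361)z + 6552/361. Dividing through by 1638/361 gives the monic gcd z + 4.
Cancel z + 4 from numerator and denominator to get the reduced form.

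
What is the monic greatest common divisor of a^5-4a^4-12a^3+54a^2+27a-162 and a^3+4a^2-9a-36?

By polynomial division,
  a^5-4a^4-12a^3+54a^2+27a-162 = (a^2-8a+29)(a^3+4a^2-9a-36) + (-98a^2+882)
  a^3+4a^2-9a-36 = (-(1/98)a-2/49)(-98a^2+882) + (0)
Last nonzero remainder: -98a^2+882. Dividing through by -98 gives the monic gcd a^2-9.

a^2-9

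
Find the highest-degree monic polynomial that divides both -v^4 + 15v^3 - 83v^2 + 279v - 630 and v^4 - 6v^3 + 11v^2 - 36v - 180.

Euclidean algorithm in ℚ[v]:
  -v^4 + 15v^3 - 83v^2 + 279v - 630 = (-1)(v^4 - 6v^3 + 11v^2 - 36v - 180) + (9v^3 - 72v^2 + 243v - 810)
  v^4 - 6v^3 + 11v^2 - 36v - 180 = ((1/9)v + 2/9)(9v^3 - 72v^2 + 243v - 810) + (0)
Last nonzero remainder: 9v^3 - 72v^2 + 243v - 810. Dividing through by 9 gives the monic gcd v^3 - 8v^2 + 27v - 90.

v^3 - 8v^2 + 27v - 90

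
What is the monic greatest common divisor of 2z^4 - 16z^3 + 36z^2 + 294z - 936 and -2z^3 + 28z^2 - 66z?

Euclidean algorithm in ℚ[z]:
  2z^4 - 16z^3 + 36z^2 + 294z - 936 = (-z - 6)(-2z^3 + 28z^2 - 66z) + (138z^2 - 102z - 936)
  -2z^3 + 28z^2 - 66z = (-(1/69)z + 305/1587)(138z^2 - 102z - 936) + (-(31720/529)z + 95160/529)
  138z^2 - 102z - 936 = (-(36501/15860)z - 1587/305)(-(31720/529)z + 95160/529) + (0)
Last nonzero remainder: -(31720/529)z + 95160/529. Dividing through by -31720/529 gives the monic gcd z - 3.

z - 3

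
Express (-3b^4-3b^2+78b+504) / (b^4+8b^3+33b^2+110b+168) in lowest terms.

(-3b+12)/(b+4)

Apply the Euclidean algorithm:
  -3b^4-3b^2+78b+504 = (-3)(b^4+8b^3+33b^2+110b+168) + (24b^3+96b^2+408b+1008)
  b^4+8b^3+33b^2+110b+168 = ((1/24)b+1/6)(24b^3+96b^2+408b+1008) + (0)
Last nonzero remainder: 24b^3+96b^2+408b+1008. Dividing through by 24 gives the monic gcd b^3+4b^2+17b+42.
Cancel b^3+4b^2+17b+42 from numerator and denominator to get the reduced form.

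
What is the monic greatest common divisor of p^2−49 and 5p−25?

By polynomial division,
  p^2−49 = ((1/5)p+1)(5p−25) + (−24)
  5p−25 = (−(5/24)p+25/24)(−24) + (0)
The last nonzero remainder is the constant −24, so the polynomials are coprime and gcd = 1.

1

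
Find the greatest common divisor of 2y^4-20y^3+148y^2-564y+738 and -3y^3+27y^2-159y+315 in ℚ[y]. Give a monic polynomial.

Euclidean algorithm in ℚ[y]:
  2y^4-20y^3+148y^2-564y+738 = (-(2/3)y+2/3)(-3y^3+27y^2-159y+315) + (24y^2-248y+528)
  -3y^3+27y^2-159y+315 = (-(1/8)y-1/6)(24y^2-248y+528) + (-(403/3)y+403)
  24y^2-248y+528 = (-(72/403)y+528/403)(-(403/3)y+403) + (0)
Last nonzero remainder: -(403/3)y+403. Dividing through by -403/3 gives the monic gcd y-3.

y-3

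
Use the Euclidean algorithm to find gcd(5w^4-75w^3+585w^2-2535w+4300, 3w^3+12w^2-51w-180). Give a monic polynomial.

Repeated division with remainder:
  5w^4-75w^3+585w^2-2535w+4300 = ((5/3)w-95/3)(3w^3+12w^2-51w-180) + (1050w^2-3850w-1400)
  3w^3+12w^2-51w-180 = ((1/350)w+23/1050)(1050w^2-3850w-1400) + ((112/3)w-448/3)
  1050w^2-3850w-1400 = ((225/8)w+75/8)((112/3)w-448/3) + (0)
Last nonzero remainder: (112/3)w-448/3. Dividing through by 112/3 gives the monic gcd w-4.

w-4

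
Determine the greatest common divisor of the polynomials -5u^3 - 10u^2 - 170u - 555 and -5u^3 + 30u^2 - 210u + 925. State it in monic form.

u^2 - u + 37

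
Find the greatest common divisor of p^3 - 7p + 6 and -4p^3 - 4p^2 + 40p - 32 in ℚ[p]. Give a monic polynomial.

Repeated division with remainder:
  p^3 - 7p + 6 = (-1/4)(-4p^3 - 4p^2 + 40p - 32) + (-p^2 + 3p - 2)
  -4p^3 - 4p^2 + 40p - 32 = (4p + 16)(-p^2 + 3p - 2) + (0)
Last nonzero remainder: -p^2 + 3p - 2. Dividing through by -1 gives the monic gcd p^2 - 3p + 2.

p^2 - 3p + 2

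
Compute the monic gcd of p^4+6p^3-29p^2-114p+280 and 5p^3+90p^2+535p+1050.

p^2+12p+35

Apply the Euclidean algorithm:
  p^4+6p^3-29p^2-114p+280 = ((1/5)p-12/5)(5p^3+90p^2+535p+1050) + (80p^2+960p+2800)
  5p^3+90p^2+535p+1050 = ((1/16)p+3/8)(80p^2+960p+2800) + (0)
Last nonzero remainder: 80p^2+960p+2800. Dividing through by 80 gives the monic gcd p^2+12p+35.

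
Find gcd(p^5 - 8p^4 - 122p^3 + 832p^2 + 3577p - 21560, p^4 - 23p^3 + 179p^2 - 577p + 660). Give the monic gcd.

p^2 - 16p + 55

Repeated division with remainder:
  p^5 - 8p^4 - 122p^3 + 832p^2 + 3577p - 21560 = (p + 15)(p^4 - 23p^3 + 179p^2 - 577p + 660) + (44p^3 - 1276p^2 + 11572p - 31460)
  p^4 - 23p^3 + 179p^2 - 577p + 660 = ((1/44)p + 3/22)(44p^3 - 1276p^2 + 11572p - 31460) + (90p^2 - 1440p + 4950)
  44p^3 - 1276p^2 + 11572p - 31460 = ((22/45)p - 286/45)(90p^2 - 1440p + 4950) + (0)
Last nonzero remainder: 90p^2 - 1440p + 4950. Dividing through by 90 gives the monic gcd p^2 - 16p + 55.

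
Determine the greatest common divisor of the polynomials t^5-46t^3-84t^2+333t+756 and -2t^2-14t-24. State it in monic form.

Euclidean algorithm in ℚ[t]:
  t^5-46t^3-84t^2+333t+756 = (-(1/2)t^3+(7/2)t^2+(9/2)t-63/2)(-2t^2-14t-24) + (0)
Last nonzero remainder: -2t^2-14t-24. Dividing through by -2 gives the monic gcd t^2+7t+12.

t^2+7t+12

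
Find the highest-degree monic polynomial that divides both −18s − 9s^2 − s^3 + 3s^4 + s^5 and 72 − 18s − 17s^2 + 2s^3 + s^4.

−6 + s + s^2

Repeated division with remainder:
  s^5 + 3s^4 − s^3 − 9s^2 − 18s = (s + 1)(s^4 + 2s^3 − 17s^2 − 18s + 72) + (14s^3 + 26s^2 − 72s − 72)
  s^4 + 2s^3 − 17s^2 − 18s + 72 = ((1/14)s + 1/98)(14s^3 + 26s^2 − 72s − 72) + (−(594/49)s^2 − (594/49)s + 3564/49)
  14s^3 + 26s^2 − 72s − 72 = (−(343/297)s − 98/99)(−(594/49)s^2 − (594/49)s + 3564/49) + (0)
Last nonzero remainder: −(594/49)s^2 − (594/49)s + 3564/49. Dividing through by −594/49 gives the monic gcd s^2 + s − 6.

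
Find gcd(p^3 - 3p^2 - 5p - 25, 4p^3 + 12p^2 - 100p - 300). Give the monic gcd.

p - 5

Euclidean algorithm in ℚ[p]:
  p^3 - 3p^2 - 5p - 25 = (1/4)(4p^3 + 12p^2 - 100p - 300) + (-6p^2 + 20p + 50)
  4p^3 + 12p^2 - 100p - 300 = (-(2/3)p - 38/9)(-6p^2 + 20p + 50) + ((160/9)p - 800/9)
  -6p^2 + 20p + 50 = (-(27/80)p - 9/16)((160/9)p - 800/9) + (0)
Last nonzero remainder: (160/9)p - 800/9. Dividing through by 160/9 gives the monic gcd p - 5.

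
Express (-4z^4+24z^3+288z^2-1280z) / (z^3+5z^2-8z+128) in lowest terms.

By polynomial division,
  -4z^4+24z^3+288z^2-1280z = (-4z+44)(z^3+5z^2-8z+128) + (36z^2-416z-5632)
  z^3+5z^2-8z+128 = ((1/36)z+149/324)(36z^2-416z-5632) + ((27520/81)z+220160/81)
  36z^2-416z-5632 = ((729/6880)z-891/430)((27520/81)z+220160/81) + (0)
Last nonzero remainder: (27520/81)z+220160/81. Dividing through by 27520/81 gives the monic gcd z+8.
Cancel z+8 from numerator and denominator to get the reduced form.

(-4z^3+56z^2-160z)/(z^2-3z+16)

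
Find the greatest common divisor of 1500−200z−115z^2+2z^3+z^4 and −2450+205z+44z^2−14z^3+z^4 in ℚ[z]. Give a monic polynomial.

−50−5z+z^2

Repeated division with remainder:
  z^4+2z^3−115z^2−200z+1500 = (z^4−14z^3+44z^2+205z−2450) + (16z^3−159z^2−405z+3950)
  z^4−14z^3+44z^2+205z−2450 = ((1/16)z−65/256)(16z^3−159z^2−405z+3950) + ((7409/256)z^2−(37045/256)z−185225/128)
  16z^3−159z^2−405z+3950 = ((4096/7409)z−20224/7409)((7409/256)z^2−(37045/256)z−185225/128) + (0)
Last nonzero remainder: (7409/256)z^2−(37045/256)z−185225/128. Dividing through by 7409/256 gives the monic gcd z^2−5z−50.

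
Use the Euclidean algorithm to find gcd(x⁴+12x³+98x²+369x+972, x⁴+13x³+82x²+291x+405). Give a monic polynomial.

By polynomial division,
  x⁴+12x³+98x²+369x+972 = (x⁴+13x³+82x²+291x+405) + (-x³+16x²+78x+567)
  x⁴+13x³+82x²+291x+405 = (-x-29)(-x³+16x²+78x+567) + (624x²+3120x+16848)
  -x³+16x²+78x+567 = (-(1/624)x+7/208)(624x²+3120x+16848) + (0)
Last nonzero remainder: 624x²+3120x+16848. Dividing through by 624 gives the monic gcd x²+5x+27.

x²+5x+27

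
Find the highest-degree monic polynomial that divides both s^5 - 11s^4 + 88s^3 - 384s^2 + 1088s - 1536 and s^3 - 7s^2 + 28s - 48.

Repeated division with remainder:
  s^5 - 11s^4 + 88s^3 - 384s^2 + 1088s - 1536 = (s^2 - 4s + 32)(s^3 - 7s^2 + 28s - 48) + (0)
The last nonzero remainder s^3 - 7s^2 + 28s - 48 is already monic.

s^3 - 7s^2 + 28s - 48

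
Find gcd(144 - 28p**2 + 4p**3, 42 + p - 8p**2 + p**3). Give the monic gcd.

-6 - p + p**2

By polynomial division,
  4p**3 - 28p**2 + 144 = (4)(p**3 - 8p**2 + p + 42) + (4p**2 - 4p - 24)
  p**3 - 8p**2 + p + 42 = ((1/4)p - 7/4)(4p**2 - 4p - 24) + (0)
Last nonzero remainder: 4p**2 - 4p - 24. Dividing through by 4 gives the monic gcd p**2 - p - 6.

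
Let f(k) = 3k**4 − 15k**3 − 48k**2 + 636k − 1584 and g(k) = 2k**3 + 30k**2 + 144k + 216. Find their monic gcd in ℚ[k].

k + 6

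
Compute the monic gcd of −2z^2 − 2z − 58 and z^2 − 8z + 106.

1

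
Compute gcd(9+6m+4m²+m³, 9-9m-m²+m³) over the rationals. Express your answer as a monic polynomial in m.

3+m

By polynomial division,
  m³+4m²+6m+9 = (m³-m²-9m+9) + (5m²+15m)
  m³-m²-9m+9 = ((1/5)m-4/5)(5m²+15m) + (3m+9)
  5m²+15m = ((5/3)m)(3m+9) + (0)
Last nonzero remainder: 3m+9. Dividing through by 3 gives the monic gcd m+3.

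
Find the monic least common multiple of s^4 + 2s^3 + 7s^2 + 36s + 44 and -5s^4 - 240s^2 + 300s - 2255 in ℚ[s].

s^6 + 4s^5 + 52s^4 + 132s^3 + 403s^2 + 1564s + 1804

Repeated division with remainder:
  s^4 + 2s^3 + 7s^2 + 36s + 44 = (-1/5)(-5s^4 - 240s^2 + 300s - 2255) + (2s^3 - 41s^2 + 96s - 407)
  -5s^4 - 240s^2 + 300s - 2255 = (-(5/2)s - 205/4)(2s^3 - 41s^2 + 96s - 407) + (-(8405/4)s^2 + (8405/2)s - 92455/4)
  2s^3 - 41s^2 + 96s - 407 = (-(8/8405)s + 148/8405)(-(8405/4)s^2 + (8405/2)s - 92455/4) + (0)
Last nonzero remainder: -(8405/4)s^2 + (8405/2)s - 92455/4. Dividing through by -8405/4 gives the monic gcd s^2 - 2s + 11.
Then lcm(f, g) = f·g / gcd(f, g); expanding and making the result monic gives the answer.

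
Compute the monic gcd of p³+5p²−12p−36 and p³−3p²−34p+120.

p+6

Apply the Euclidean algorithm:
  p³+5p²−12p−36 = (p³−3p²−34p+120) + (8p²+22p−156)
  p³−3p²−34p+120 = ((1/8)p−23/32)(8p²+22p−156) + ((21/16)p+63/8)
  8p²+22p−156 = ((128/21)p−416/21)((21/16)p+63/8) + (0)
Last nonzero remainder: (21/16)p+63/8. Dividing through by 21/16 gives the monic gcd p+6.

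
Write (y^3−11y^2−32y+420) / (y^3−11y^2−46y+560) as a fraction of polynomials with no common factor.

Apply the Euclidean algorithm:
  y^3−11y^2−32y+420 = (y^3−11y^2−46y+560) + (14y−140)
  y^3−11y^2−46y+560 = ((1/14)y^2−(1/14)y−4)(14y−140) + (0)
Last nonzero remainder: 14y−140. Dividing through by 14 gives the monic gcd y−10.
Cancel y−10 from numerator and denominator to get the reduced form.

(y^2−y−42)/(y^2−y−56)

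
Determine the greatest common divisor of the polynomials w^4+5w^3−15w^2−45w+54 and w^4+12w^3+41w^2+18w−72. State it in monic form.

By polynomial division,
  w^4+5w^3−15w^2−45w+54 = (w^4+12w^3+41w^2+18w−72) + (−7w^3−56w^2−63w+126)
  w^4+12w^3+41w^2+18w−72 = (−(1/7)w−4/7)(−7w^3−56w^2−63w+126) + (0)
Last nonzero remainder: −7w^3−56w^2−63w+126. Dividing through by −7 gives the monic gcd w^3+8w^2+9w−18.

w^3+8w^2+9w−18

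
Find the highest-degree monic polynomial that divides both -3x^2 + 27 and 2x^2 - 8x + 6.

Apply the Euclidean algorithm:
  -3x^2 + 27 = (-3/2)(2x^2 - 8x + 6) + (-12x + 36)
  2x^2 - 8x + 6 = (-(1/6)x + 1/6)(-12x + 36) + (0)
Last nonzero remainder: -12x + 36. Dividing through by -12 gives the monic gcd x - 3.

x - 3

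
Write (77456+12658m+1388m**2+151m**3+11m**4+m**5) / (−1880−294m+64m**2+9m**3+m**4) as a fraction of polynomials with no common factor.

(824+47m+m**2+m**3)/(−20−m+m**2)

Repeated division with remainder:
  m**5+11m**4+151m**3+1388m**2+12658m+77456 = (m+2)(m**4+9m**3+64m**2−294m−1880) + (69m**3+1554m**2+15126m+81216)
  m**4+9m**3+64m**2−294m−1880 = ((1/69)m−311/1587)(69m**3+1554m**2+15126m+81216) + ((78988/529)m**2+(789880/529)m+7424872/529)
  69m**3+1554m**2+15126m+81216 = ((36501/78988)m+114264/19747)((78988/529)m**2+(789880/529)m+7424872/529) + (0)
Last nonzero remainder: (78988/529)m**2+(789880/529)m+7424872/529. Dividing through by 78988/529 gives the monic gcd m**2+10m+94.
Cancel m**2+10m+94 from numerator and denominator to get the reduced form.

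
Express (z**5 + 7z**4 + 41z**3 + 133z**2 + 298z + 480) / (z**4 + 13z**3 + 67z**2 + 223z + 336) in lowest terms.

Apply the Euclidean algorithm:
  z**5 + 7z**4 + 41z**3 + 133z**2 + 298z + 480 = (z - 6)(z**4 + 13z**3 + 67z**2 + 223z + 336) + (52z**3 + 312z**2 + 1300z + 2496)
  z**4 + 13z**3 + 67z**2 + 223z + 336 = ((1/52)z + 7/52)(52z**3 + 312z**2 + 1300z + 2496) + (0)
Last nonzero remainder: 52z**3 + 312z**2 + 1300z + 2496. Dividing through by 52 gives the monic gcd z**3 + 6z**2 + 25z + 48.
Cancel z**3 + 6z**2 + 25z + 48 from numerator and denominator to get the reduced form.

(z**2 + z + 10)/(z + 7)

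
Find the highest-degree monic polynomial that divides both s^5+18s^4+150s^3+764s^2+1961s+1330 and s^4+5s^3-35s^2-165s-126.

s^2+8s+7

Apply the Euclidean algorithm:
  s^5+18s^4+150s^3+764s^2+1961s+1330 = (s+13)(s^4+5s^3-35s^2-165s-126) + (120s^3+1384s^2+4232s+2968)
  s^4+5s^3-35s^2-165s-126 = ((1/120)s-49/900)(120s^3+1384s^2+4232s+2968) + ((1144/225)s^2+(9152/225)s+8008/225)
  120s^3+1384s^2+4232s+2968 = ((3375/143)s+11925/143)((1144/225)s^2+(9152/225)s+8008/225) + (0)
Last nonzero remainder: (1144/225)s^2+(9152/225)s+8008/225. Dividing through by 1144/225 gives the monic gcd s^2+8s+7.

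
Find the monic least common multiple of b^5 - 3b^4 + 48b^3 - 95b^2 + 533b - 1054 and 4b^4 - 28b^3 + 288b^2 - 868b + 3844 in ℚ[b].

b^7 - 8b^6 + 94b^5 - 428b^4 + 2496b^3 - 6664b^2 + 21793b - 32674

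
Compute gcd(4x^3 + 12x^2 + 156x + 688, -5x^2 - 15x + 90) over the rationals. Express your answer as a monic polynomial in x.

Euclidean algorithm in ℚ[x]:
  4x^3 + 12x^2 + 156x + 688 = (-(4/5)x)(-5x^2 - 15x + 90) + (228x + 688)
  -5x^2 - 15x + 90 = (-(5/228)x + 5/12996)(228x + 688) + (291550/3249)
  228x + 688 = ((370386/145775)x + 1117656/145775)(291550/3249) + (0)
The last nonzero remainder is the constant 291550/3249, so the polynomials are coprime and gcd = 1.

1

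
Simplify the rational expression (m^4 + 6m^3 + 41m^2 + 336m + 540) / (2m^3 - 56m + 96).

(m^3 + 41m + 90)/(2m^2 - 12m + 16)

By polynomial division,
  m^4 + 6m^3 + 41m^2 + 336m + 540 = ((1/2)m + 3)(2m^3 - 56m + 96) + (69m^2 + 456m + 252)
  2m^3 - 56m + 96 = ((2/69)m - 304/1587)(69m^2 + 456m + 252) + ((12720/529)m + 76320/529)
  69m^2 + 456m + 252 = ((12167/4240)m + 3703/2120)((12720/529)m + 76320/529) + (0)
Last nonzero remainder: (12720/529)m + 76320/529. Dividing through by 12720/529 gives the monic gcd m + 6.
Cancel m + 6 from numerator and denominator to get the reduced form.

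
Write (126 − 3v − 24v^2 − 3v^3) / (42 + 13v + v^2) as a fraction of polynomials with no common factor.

(18 − 3v − 3v^2)/(6 + v)

Apply the Euclidean algorithm:
  −3v^3 − 24v^2 − 3v + 126 = (−3v + 15)(v^2 + 13v + 42) + (−72v − 504)
  v^2 + 13v + 42 = (−(1/72)v − 1/12)(−72v − 504) + (0)
Last nonzero remainder: −72v − 504. Dividing through by −72 gives the monic gcd v + 7.
Cancel v + 7 from numerator and denominator to get the reduced form.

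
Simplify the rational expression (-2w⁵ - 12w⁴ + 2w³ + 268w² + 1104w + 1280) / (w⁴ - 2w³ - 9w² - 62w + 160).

(-2w² - 12w - 16)/(w - 2)

Repeated division with remainder:
  -2w⁵ - 12w⁴ + 2w³ + 268w² + 1104w + 1280 = (-2w - 16)(w⁴ - 2w³ - 9w² - 62w + 160) + (-48w³ + 432w + 3840)
  w⁴ - 2w³ - 9w² - 62w + 160 = (-(1/48)w + 1/24)(-48w³ + 432w + 3840) + (0)
Last nonzero remainder: -48w³ + 432w + 3840. Dividing through by -48 gives the monic gcd w³ - 9w - 80.
Cancel w³ - 9w - 80 from numerator and denominator to get the reduced form.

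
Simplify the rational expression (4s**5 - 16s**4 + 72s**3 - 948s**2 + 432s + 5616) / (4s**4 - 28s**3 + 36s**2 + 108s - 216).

(s**3 - 3s**2 + 21s - 234)/(s**2 - 6s + 9)

Repeated division with remainder:
  4s**5 - 16s**4 + 72s**3 - 948s**2 + 432s + 5616 = (s + 3)(4s**4 - 28s**3 + 36s**2 + 108s - 216) + (120s**3 - 1164s**2 + 324s + 6264)
  4s**4 - 28s**3 + 36s**2 + 108s - 216 = ((1/30)s + 9/100)(120s**3 - 1164s**2 + 324s + 6264) + ((3249/25)s**2 - (3249/25)s - 19494/25)
  120s**3 - 1164s**2 + 324s + 6264 = ((1000/1083)s - 2900/361)((3249/25)s**2 - (3249/25)s - 19494/25) + (0)
Last nonzero remainder: (3249/25)s**2 - (3249/25)s - 19494/25. Dividing through by 3249/25 gives the monic gcd s**2 - s - 6.
Cancel s**2 - s - 6 from numerator and denominator to get the reduced form.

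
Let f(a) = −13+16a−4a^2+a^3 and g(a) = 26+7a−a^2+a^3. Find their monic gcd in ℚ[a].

13−3a+a^2

By polynomial division,
  a^3−4a^2+16a−13 = (a^3−a^2+7a+26) + (−3a^2+9a−39)
  a^3−a^2+7a+26 = (−(1/3)a−2/3)(−3a^2+9a−39) + (0)
Last nonzero remainder: −3a^2+9a−39. Dividing through by −3 gives the monic gcd a^2−3a+13.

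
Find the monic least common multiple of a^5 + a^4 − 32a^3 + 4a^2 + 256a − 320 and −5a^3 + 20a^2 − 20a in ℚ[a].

By polynomial division,
  a^5 + a^4 − 32a^3 + 4a^2 + 256a − 320 = (−(1/5)a^2 − a + 16/5)(−5a^3 + 20a^2 − 20a) + (−80a^2 + 320a − 320)
  −5a^3 + 20a^2 − 20a = ((1/16)a)(−80a^2 + 320a − 320) + (0)
Last nonzero remainder: −80a^2 + 320a − 320. Dividing through by −80 gives the monic gcd a^2 − 4a + 4.
Then lcm(f, g) = f·g / gcd(f, g); expanding and making the result monic gives the answer.

a^6 + a^5 − 32a^4 + 4a^3 + 256a^2 − 320a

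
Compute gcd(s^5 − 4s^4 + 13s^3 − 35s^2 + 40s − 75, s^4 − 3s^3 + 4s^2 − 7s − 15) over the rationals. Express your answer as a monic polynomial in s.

s^3 − 4s^2 + 8s − 15

Repeated division with remainder:
  s^5 − 4s^4 + 13s^3 − 35s^2 + 40s − 75 = (s − 1)(s^4 − 3s^3 + 4s^2 − 7s − 15) + (6s^3 − 24s^2 + 48s − 90)
  s^4 − 3s^3 + 4s^2 − 7s − 15 = ((1/6)s + 1/6)(6s^3 − 24s^2 + 48s − 90) + (0)
Last nonzero remainder: 6s^3 − 24s^2 + 48s − 90. Dividing through by 6 gives the monic gcd s^3 − 4s^2 + 8s − 15.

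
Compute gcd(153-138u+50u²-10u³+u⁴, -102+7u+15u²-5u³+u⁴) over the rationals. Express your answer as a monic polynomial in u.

By polynomial division,
  u⁴-10u³+50u²-138u+153 = (u⁴-5u³+15u²+7u-102) + (-5u³+35u²-145u+255)
  u⁴-5u³+15u²+7u-102 = (-(1/5)u-2/5)(-5u³+35u²-145u+255) + (0)
Last nonzero remainder: -5u³+35u²-145u+255. Dividing through by -5 gives the monic gcd u³-7u²+29u-51.

-51+29u-7u²+u³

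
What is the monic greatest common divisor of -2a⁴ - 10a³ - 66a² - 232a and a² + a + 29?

a² + a + 29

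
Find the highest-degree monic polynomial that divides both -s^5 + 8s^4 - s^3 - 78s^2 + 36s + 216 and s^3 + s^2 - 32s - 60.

s^2 - 4s - 12

By polynomial division,
  -s^5 + 8s^4 - s^3 - 78s^2 + 36s + 216 = (-s^2 + 9s - 42)(s^3 + s^2 - 32s - 60) + (192s^2 - 768s - 2304)
  s^3 + s^2 - 32s - 60 = ((1/192)s + 5/192)(192s^2 - 768s - 2304) + (0)
Last nonzero remainder: 192s^2 - 768s - 2304. Dividing through by 192 gives the monic gcd s^2 - 4s - 12.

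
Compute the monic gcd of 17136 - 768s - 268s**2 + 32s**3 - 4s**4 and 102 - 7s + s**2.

102 - 7s + s**2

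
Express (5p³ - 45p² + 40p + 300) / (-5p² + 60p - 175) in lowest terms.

Euclidean algorithm in ℚ[p]:
  5p³ - 45p² + 40p + 300 = (-p - 3)(-5p² + 60p - 175) + (45p - 225)
  -5p² + 60p - 175 = (-(1/9)p + 7/9)(45p - 225) + (0)
Last nonzero remainder: 45p - 225. Dividing through by 45 gives the monic gcd p - 5.
Cancel p - 5 from numerator and denominator to get the reduced form.

(-p² + 4p + 12)/(p - 7)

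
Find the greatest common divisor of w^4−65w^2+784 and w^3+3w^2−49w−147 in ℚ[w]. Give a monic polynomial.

w^2−49

Apply the Euclidean algorithm:
  w^4−65w^2+784 = (w−3)(w^3+3w^2−49w−147) + (−7w^2+343)
  w^3+3w^2−49w−147 = (−(1/7)w−3/7)(−7w^2+343) + (0)
Last nonzero remainder: −7w^2+343. Dividing through by −7 gives the monic gcd w^2−49.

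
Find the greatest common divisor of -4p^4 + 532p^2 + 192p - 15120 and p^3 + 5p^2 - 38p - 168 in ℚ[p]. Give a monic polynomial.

p^2 + p - 42

Euclidean algorithm in ℚ[p]:
  -4p^4 + 532p^2 + 192p - 15120 = (-4p + 20)(p^3 + 5p^2 - 38p - 168) + (280p^2 + 280p - 11760)
  p^3 + 5p^2 - 38p - 168 = ((1/280)p + 1/70)(280p^2 + 280p - 11760) + (0)
Last nonzero remainder: 280p^2 + 280p - 11760. Dividing through by 280 gives the monic gcd p^2 + p - 42.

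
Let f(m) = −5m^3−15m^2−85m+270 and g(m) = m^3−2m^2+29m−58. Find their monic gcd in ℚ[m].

Euclidean algorithm in ℚ[m]:
  −5m^3−15m^2−85m+270 = (−5)(m^3−2m^2+29m−58) + (−25m^2+60m−20)
  m^3−2m^2+29m−58 = (−(1/25)m−2/125)(−25m^2+60m−20) + ((729/25)m−1458/25)
  −25m^2+60m−20 = (−(625/729)m+250/729)((729/25)m−1458/25) + (0)
Last nonzero remainder: (729/25)m−1458/25. Dividing through by 729/25 gives the monic gcd m−2.

m−2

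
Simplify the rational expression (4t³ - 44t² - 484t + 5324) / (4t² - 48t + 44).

Euclidean algorithm in ℚ[t]:
  4t³ - 44t² - 484t + 5324 = (t + 1)(4t² - 48t + 44) + (-480t + 5280)
  4t² - 48t + 44 = (-(1/120)t + 1/120)(-480t + 5280) + (0)
Last nonzero remainder: -480t + 5280. Dividing through by -480 gives the monic gcd t - 11.
Cancel t - 11 from numerator and denominator to get the reduced form.

(t² - 121)/(t - 1)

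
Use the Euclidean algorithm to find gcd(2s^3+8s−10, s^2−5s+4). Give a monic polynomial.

Apply the Euclidean algorithm:
  2s^3+8s−10 = (2s+10)(s^2−5s+4) + (50s−50)
  s^2−5s+4 = ((1/50)s−2/25)(50s−50) + (0)
Last nonzero remainder: 50s−50. Dividing through by 50 gives the monic gcd s−1.

s−1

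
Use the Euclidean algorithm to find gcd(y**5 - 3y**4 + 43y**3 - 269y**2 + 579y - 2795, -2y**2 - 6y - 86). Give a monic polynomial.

Euclidean algorithm in ℚ[y]:
  y**5 - 3y**4 + 43y**3 - 269y**2 + 579y - 2795 = (-(1/2)y**3 + 3y**2 - 9y + 65/2)(-2y**2 - 6y - 86) + (0)
Last nonzero remainder: -2y**2 - 6y - 86. Dividing through by -2 gives the monic gcd y**2 + 3y + 43.

y**2 + 3y + 43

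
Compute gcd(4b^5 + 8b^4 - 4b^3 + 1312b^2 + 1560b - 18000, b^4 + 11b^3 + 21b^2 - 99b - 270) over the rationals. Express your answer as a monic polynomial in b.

b^3 + 8b^2 - 3b - 90

By polynomial division,
  4b^5 + 8b^4 - 4b^3 + 1312b^2 + 1560b - 18000 = (4b - 36)(b^4 + 11b^3 + 21b^2 - 99b - 270) + (308b^3 + 2464b^2 - 924b - 27720)
  b^4 + 11b^3 + 21b^2 - 99b - 270 = ((1/308)b + 3/308)(308b^3 + 2464b^2 - 924b - 27720) + (0)
Last nonzero remainder: 308b^3 + 2464b^2 - 924b - 27720. Dividing through by 308 gives the monic gcd b^3 + 8b^2 - 3b - 90.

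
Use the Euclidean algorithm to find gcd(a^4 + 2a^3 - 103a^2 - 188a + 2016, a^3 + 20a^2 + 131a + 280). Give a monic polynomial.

a^2 + 15a + 56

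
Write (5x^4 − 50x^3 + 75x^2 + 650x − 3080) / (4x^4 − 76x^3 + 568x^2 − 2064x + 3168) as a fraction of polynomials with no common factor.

(5x^2 − 15x − 140)/(4x^2 − 48x + 144)

Repeated division with remainder:
  5x^4 − 50x^3 + 75x^2 + 650x − 3080 = (5/4)(4x^4 − 76x^3 + 568x^2 − 2064x + 3168) + (45x^3 − 635x^2 + 3230x − 7040)
  4x^4 − 76x^3 + 568x^2 − 2064x + 3168 = ((4/45)x − 176/405)(45x^3 − 635x^2 + 3230x − 7040) + ((400/81)x^2 − (2800/81)x + 8800/81)
  45x^3 − 635x^2 + 3230x − 7040 = ((729/80)x − 324/5)((400/81)x^2 − (2800/81)x + 8800/81) + (0)
Last nonzero remainder: (400/81)x^2 − (2800/81)x + 8800/81. Dividing through by 400/81 gives the monic gcd x^2 − 7x + 22.
Cancel x^2 − 7x + 22 from numerator and denominator to get the reduced form.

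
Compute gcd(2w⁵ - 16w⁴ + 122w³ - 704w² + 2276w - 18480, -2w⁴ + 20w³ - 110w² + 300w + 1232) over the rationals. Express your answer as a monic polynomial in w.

By polynomial division,
  2w⁵ - 16w⁴ + 122w³ - 704w² + 2276w - 18480 = (-w - 2)(-2w⁴ + 20w³ - 110w² + 300w + 1232) + (52w³ - 624w² + 4108w - 16016)
  -2w⁴ + 20w³ - 110w² + 300w + 1232 = (-(1/26)w - 1/13)(52w³ - 624w² + 4108w - 16016) + (0)
Last nonzero remainder: 52w³ - 624w² + 4108w - 16016. Dividing through by 52 gives the monic gcd w³ - 12w² + 79w - 308.

w³ - 12w² + 79w - 308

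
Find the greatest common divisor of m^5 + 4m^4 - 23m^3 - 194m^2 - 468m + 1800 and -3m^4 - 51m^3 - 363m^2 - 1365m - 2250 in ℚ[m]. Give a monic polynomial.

m^3 + 12m^2 + 61m + 150

By polynomial division,
  m^5 + 4m^4 - 23m^3 - 194m^2 - 468m + 1800 = (-(1/3)m + 13/3)(-3m^4 - 51m^3 - 363m^2 - 1365m - 2250) + (77m^3 + 924m^2 + 4697m + 11550)
  -3m^4 - 51m^3 - 363m^2 - 1365m - 2250 = (-(3/77)m - 15/77)(77m^3 + 924m^2 + 4697m + 11550) + (0)
Last nonzero remainder: 77m^3 + 924m^2 + 4697m + 11550. Dividing through by 77 gives the monic gcd m^3 + 12m^2 + 61m + 150.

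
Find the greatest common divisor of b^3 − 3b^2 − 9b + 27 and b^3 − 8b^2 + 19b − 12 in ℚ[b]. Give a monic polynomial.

b − 3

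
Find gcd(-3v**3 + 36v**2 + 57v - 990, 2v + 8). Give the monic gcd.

Repeated division with remainder:
  -3v**3 + 36v**2 + 57v - 990 = (-(3/2)v**2 + 24v - 135/2)(2v + 8) + (-450)
  2v + 8 = (-(1/225)v - 4/225)(-450) + (0)
The last nonzero remainder is the constant -450, so the polynomials are coprime and gcd = 1.

1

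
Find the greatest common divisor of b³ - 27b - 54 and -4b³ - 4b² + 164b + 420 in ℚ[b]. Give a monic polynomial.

b + 3

By polynomial division,
  b³ - 27b - 54 = (-1/4)(-4b³ - 4b² + 164b + 420) + (-b² + 14b + 51)
  -4b³ - 4b² + 164b + 420 = (4b + 60)(-b² + 14b + 51) + (-880b - 2640)
  -b² + 14b + 51 = ((1/880)b - 17/880)(-880b - 2640) + (0)
Last nonzero remainder: -880b - 2640. Dividing through by -880 gives the monic gcd b + 3.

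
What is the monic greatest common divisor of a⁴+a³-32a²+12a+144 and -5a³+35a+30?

Euclidean algorithm in ℚ[a]:
  a⁴+a³-32a²+12a+144 = (-(1/5)a-1/5)(-5a³+35a+30) + (-25a²+25a+150)
  -5a³+35a+30 = ((1/5)a+1/5)(-25a²+25a+150) + (0)
Last nonzero remainder: -25a²+25a+150. Dividing through by -25 gives the monic gcd a²-a-6.

a²-a-6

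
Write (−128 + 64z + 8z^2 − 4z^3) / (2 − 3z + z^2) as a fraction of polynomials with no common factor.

(64 − 4z^2)/(−1 + z)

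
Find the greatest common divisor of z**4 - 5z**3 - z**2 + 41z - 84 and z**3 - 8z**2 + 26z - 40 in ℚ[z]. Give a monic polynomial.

z - 4

Apply the Euclidean algorithm:
  z**4 - 5z**3 - z**2 + 41z - 84 = (z + 3)(z**3 - 8z**2 + 26z - 40) + (-3z**2 + 3z + 36)
  z**3 - 8z**2 + 26z - 40 = (-(1/3)z + 7/3)(-3z**2 + 3z + 36) + (31z - 124)
  -3z**2 + 3z + 36 = (-(3/31)z - 9/31)(31z - 124) + (0)
Last nonzero remainder: 31z - 124. Dividing through by 31 gives the monic gcd z - 4.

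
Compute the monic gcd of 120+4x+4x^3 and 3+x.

3+x

Euclidean algorithm in ℚ[x]:
  4x^3+4x+120 = (4x^2-12x+40)(x+3) + (0)
The last nonzero remainder x+3 is already monic.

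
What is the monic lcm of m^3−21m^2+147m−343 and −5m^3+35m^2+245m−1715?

m^4−14m^3+686m−2401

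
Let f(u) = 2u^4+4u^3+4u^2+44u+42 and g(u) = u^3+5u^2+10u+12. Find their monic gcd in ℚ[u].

u+3

Repeated division with remainder:
  2u^4+4u^3+4u^2+44u+42 = (2u-6)(u^3+5u^2+10u+12) + (14u^2+80u+114)
  u^3+5u^2+10u+12 = ((1/14)u-5/98)(14u^2+80u+114) + ((291/49)u+873/49)
  14u^2+80u+114 = ((686/291)u+1862/291)((291/49)u+873/49) + (0)
Last nonzero remainder: (291/49)u+873/49. Dividing through by 291/49 gives the monic gcd u+3.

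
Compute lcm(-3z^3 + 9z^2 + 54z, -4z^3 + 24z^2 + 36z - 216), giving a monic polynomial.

z^4 - 6z^3 - 9z^2 + 54z

Euclidean algorithm in ℚ[z]:
  -3z^3 + 9z^2 + 54z = (3/4)(-4z^3 + 24z^2 + 36z - 216) + (-9z^2 + 27z + 162)
  -4z^3 + 24z^2 + 36z - 216 = ((4/9)z - 4/3)(-9z^2 + 27z + 162) + (0)
Last nonzero remainder: -9z^2 + 27z + 162. Dividing through by -9 gives the monic gcd z^2 - 3z - 18.
Then lcm(f, g) = f·g / gcd(f, g); expanding and making the result monic gives the answer.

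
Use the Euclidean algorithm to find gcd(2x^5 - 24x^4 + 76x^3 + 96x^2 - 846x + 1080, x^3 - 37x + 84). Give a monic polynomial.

Repeated division with remainder:
  2x^5 - 24x^4 + 76x^3 + 96x^2 - 846x + 1080 = (2x^2 - 24x + 150)(x^3 - 37x + 84) + (-960x^2 + 6720x - 11520)
  x^3 - 37x + 84 = (-(1/960)x - 7/960)(-960x^2 + 6720x - 11520) + (0)
Last nonzero remainder: -960x^2 + 6720x - 11520. Dividing through by -960 gives the monic gcd x^2 - 7x + 12.

x^2 - 7x + 12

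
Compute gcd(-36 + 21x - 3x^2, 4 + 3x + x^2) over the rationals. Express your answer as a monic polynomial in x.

By polynomial division,
  -3x^2 + 21x - 36 = (-3)(x^2 + 3x + 4) + (30x - 24)
  x^2 + 3x + 4 = ((1/30)x + 19/150)(30x - 24) + (176/25)
  30x - 24 = ((375/88)x - 75/22)(176/25) + (0)
The last nonzero remainder is the constant 176/25, so the polynomials are coprime and gcd = 1.

1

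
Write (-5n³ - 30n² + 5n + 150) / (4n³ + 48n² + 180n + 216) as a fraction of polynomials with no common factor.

Apply the Euclidean algorithm:
  -5n³ - 30n² + 5n + 150 = (-5/4)(4n³ + 48n² + 180n + 216) + (30n² + 230n + 420)
  4n³ + 48n² + 180n + 216 = ((2/15)n + 26/45)(30n² + 230n + 420) + (-(80/9)n - 80/3)
  30n² + 230n + 420 = (-(27/8)n - 63/4)(-(80/9)n - 80/3) + (0)
Last nonzero remainder: -(80/9)n - 80/3. Dividing through by -80/9 gives the monic gcd n + 3.
Cancel n + 3 from numerator and denominator to get the reduced form.

(-5n² - 15n + 50)/(4n² + 36n + 72)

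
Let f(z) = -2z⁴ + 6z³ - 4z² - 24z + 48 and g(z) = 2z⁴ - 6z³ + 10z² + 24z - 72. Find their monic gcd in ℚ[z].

By polynomial division,
  -2z⁴ + 6z³ - 4z² - 24z + 48 = (-1)(2z⁴ - 6z³ + 10z² + 24z - 72) + (6z² - 24)
  2z⁴ - 6z³ + 10z² + 24z - 72 = ((1/3)z² - z + 3)(6z² - 24) + (0)
Last nonzero remainder: 6z² - 24. Dividing through by 6 gives the monic gcd z² - 4.

z² - 4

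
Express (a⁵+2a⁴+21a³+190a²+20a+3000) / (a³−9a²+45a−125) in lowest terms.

Euclidean algorithm in ℚ[a]:
  a⁵+2a⁴+21a³+190a²+20a+3000 = (a²+11a+75)(a³−9a²+45a−125) + (495a²−1980a+12375)
  a³−9a²+45a−125 = ((1/495)a−1/99)(495a²−1980a+12375) + (0)
Last nonzero remainder: 495a²−1980a+12375. Dividing through by 495 gives the monic gcd a²−4a+25.
Cancel a²−4a+25 from numerator and denominator to get the reduced form.

(a³+6a²+20a+120)/(a−5)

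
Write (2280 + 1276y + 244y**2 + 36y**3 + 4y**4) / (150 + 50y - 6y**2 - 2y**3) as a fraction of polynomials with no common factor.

Repeated division with remainder:
  4y**4 + 36y**3 + 244y**2 + 1276y + 2280 = (-2y - 12)(-2y**3 - 6y**2 + 50y + 150) + (272y**2 + 2176y + 4080)
  -2y**3 - 6y**2 + 50y + 150 = (-(1/136)y + 5/136)(272y**2 + 2176y + 4080) + (0)
Last nonzero remainder: 272y**2 + 2176y + 4080. Dividing through by 272 gives the monic gcd y**2 + 8y + 15.
Cancel y**2 + 8y + 15 from numerator and denominator to get the reduced form.

(-76 - 2y - 2y**2)/(-5 + y)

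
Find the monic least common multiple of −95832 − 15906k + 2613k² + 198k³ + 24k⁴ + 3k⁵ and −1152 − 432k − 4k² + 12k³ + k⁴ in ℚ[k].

−1533312 − 701712k − 64364k² + 10060k³ + 2179k⁴ + 226k⁵ + 22k⁶ + k⁷

Euclidean algorithm in ℚ[k]:
  3k⁵ + 24k⁴ + 198k³ + 2613k² − 15906k − 95832 = (3k − 12)(k⁴ + 12k³ − 4k² − 432k − 1152) + (354k³ + 3861k² − 17634k − 109656)
  k⁴ + 12k³ − 4k² − 432k − 1152 = ((1/354)k + 43/13924)(354k³ + 3861k² − 17634k − 109656) + ((471885/13924)k² − (471885/6962)k − 2831310/3481)
  354k³ + 3861k² − 17634k − 109656 = ((1643032/157295)k + 21206252/157295)((471885/13924)k² − (471885/6962)k − 2831310/3481) + (0)
Last nonzero remainder: (471885/13924)k² − (471885/6962)k − 2831310/3481. Dividing through by 471885/13924 gives the monic gcd k² − 2k − 24.
Then lcm(f, g) = f·g / gcd(f, g); expanding and making the result monic gives the answer.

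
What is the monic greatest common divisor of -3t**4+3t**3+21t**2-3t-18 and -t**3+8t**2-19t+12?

Apply the Euclidean algorithm:
  -3t**4+3t**3+21t**2-3t-18 = (3t+21)(-t**3+8t**2-19t+12) + (-90t**2+360t-270)
  -t**3+8t**2-19t+12 = ((1/90)t-2/45)(-90t**2+360t-270) + (0)
Last nonzero remainder: -90t**2+360t-270. Dividing through by -90 gives the monic gcd t**2-4t+3.

t**2-4t+3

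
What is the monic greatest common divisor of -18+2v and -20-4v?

By polynomial division,
  2v-18 = (-1/2)(-4v-20) + (-28)
  -4v-20 = ((1/7)v+5/7)(-28) + (0)
The last nonzero remainder is the constant -28, so the polynomials are coprime and gcd = 1.

1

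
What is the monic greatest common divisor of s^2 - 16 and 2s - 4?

Apply the Euclidean algorithm:
  s^2 - 16 = ((1/2)s + 1)(2s - 4) + (-12)
  2s - 4 = (-(1/6)s + 1/3)(-12) + (0)
The last nonzero remainder is the constant -12, so the polynomials are coprime and gcd = 1.

1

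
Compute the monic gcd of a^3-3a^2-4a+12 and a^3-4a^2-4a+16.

Repeated division with remainder:
  a^3-3a^2-4a+12 = (a^3-4a^2-4a+16) + (a^2-4)
  a^3-4a^2-4a+16 = (a-4)(a^2-4) + (0)
The last nonzero remainder a^2-4 is already monic.

a^2-4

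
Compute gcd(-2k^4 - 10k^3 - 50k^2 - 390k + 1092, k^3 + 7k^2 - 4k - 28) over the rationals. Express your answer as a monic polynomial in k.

k^2 + 5k - 14

Euclidean algorithm in ℚ[k]:
  -2k^4 - 10k^3 - 50k^2 - 390k + 1092 = (-2k + 4)(k^3 + 7k^2 - 4k - 28) + (-86k^2 - 430k + 1204)
  k^3 + 7k^2 - 4k - 28 = (-(1/86)k - 1/43)(-86k^2 - 430k + 1204) + (0)
Last nonzero remainder: -86k^2 - 430k + 1204. Dividing through by -86 gives the monic gcd k^2 + 5k - 14.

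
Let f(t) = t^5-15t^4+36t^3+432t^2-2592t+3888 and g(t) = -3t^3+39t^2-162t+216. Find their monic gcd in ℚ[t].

t^2-9t+18

Euclidean algorithm in ℚ[t]:
  t^5-15t^4+36t^3+432t^2-2592t+3888 = (-(1/3)t^2+(2/3)t+44/3)(-3t^3+39t^2-162t+216) + (40t^2-360t+720)
  -3t^3+39t^2-162t+216 = (-(3/40)t+3/10)(40t^2-360t+720) + (0)
Last nonzero remainder: 40t^2-360t+720. Dividing through by 40 gives the monic gcd t^2-9t+18.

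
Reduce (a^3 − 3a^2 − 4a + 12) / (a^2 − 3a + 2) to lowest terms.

Apply the Euclidean algorithm:
  a^3 − 3a^2 − 4a + 12 = (a)(a^2 − 3a + 2) + (−6a + 12)
  a^2 − 3a + 2 = (−(1/6)a + 1/6)(−6a + 12) + (0)
Last nonzero remainder: −6a + 12. Dividing through by −6 gives the monic gcd a − 2.
Cancel a − 2 from numerator and denominator to get the reduced form.

(a^2 − a − 6)/(a − 1)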